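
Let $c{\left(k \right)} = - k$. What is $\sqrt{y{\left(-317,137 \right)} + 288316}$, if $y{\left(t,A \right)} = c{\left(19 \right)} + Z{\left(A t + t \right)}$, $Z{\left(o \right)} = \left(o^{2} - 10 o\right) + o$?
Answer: $3 \sqrt{212710503} \approx 43754.0$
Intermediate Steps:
$Z{\left(o \right)} = o^{2} - 9 o$
$y{\left(t,A \right)} = -19 + \left(t + A t\right) \left(-9 + t + A t\right)$ ($y{\left(t,A \right)} = \left(-1\right) 19 + \left(A t + t\right) \left(-9 + \left(A t + t\right)\right) = -19 + \left(t + A t\right) \left(-9 + \left(t + A t\right)\right) = -19 + \left(t + A t\right) \left(-9 + t + A t\right)$)
$\sqrt{y{\left(-317,137 \right)} + 288316} = \sqrt{\left(-19 - 317 \left(1 + 137\right) \left(-9 - 317 \left(1 + 137\right)\right)\right) + 288316} = \sqrt{\left(-19 - 43746 \left(-9 - 43746\right)\right) + 288316} = \sqrt{\left(-19 - 43746 \left(-43755\right)\right) + 288316} = \sqrt{\left(-19 + 1914106230\right) + 288316} = \sqrt{1914106211 + 288316} = \sqrt{1914394527} = 3 \sqrt{212710503}$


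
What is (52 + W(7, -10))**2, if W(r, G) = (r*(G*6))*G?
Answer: 18079504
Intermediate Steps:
W(r, G) = 6*r*G**2 (W(r, G) = (r*(6*G))*G = (6*G*r)*G = 6*r*G**2)
(52 + W(7, -10))**2 = (52 + 6*7*(-10)**2)**2 = (52 + 6*7*100)**2 = (52 + 4200)**2 = 4252**2 = 18079504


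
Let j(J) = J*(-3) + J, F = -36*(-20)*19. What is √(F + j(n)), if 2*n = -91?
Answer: √13771 ≈ 117.35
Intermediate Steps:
n = -91/2 (n = (½)*(-91) = -91/2 ≈ -45.500)
F = 13680 (F = 720*19 = 13680)
j(J) = -2*J (j(J) = -3*J + J = -2*J)
√(F + j(n)) = √(13680 - 2*(-91/2)) = √(13680 + 91) = √13771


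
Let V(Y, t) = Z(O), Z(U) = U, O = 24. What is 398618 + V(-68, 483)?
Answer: 398642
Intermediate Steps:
V(Y, t) = 24
398618 + V(-68, 483) = 398618 + 24 = 398642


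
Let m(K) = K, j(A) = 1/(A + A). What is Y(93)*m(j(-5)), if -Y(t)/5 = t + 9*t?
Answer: 465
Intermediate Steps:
j(A) = 1/(2*A)
Y(t) = -50*t (Y(t) = -5*(t + 9*t) = -50*t)
Y(93)*m(j(-5)) = (-50*93)*((½)/(-5)) = -2325*(-1)/5 = -4650*(-⅒) = 465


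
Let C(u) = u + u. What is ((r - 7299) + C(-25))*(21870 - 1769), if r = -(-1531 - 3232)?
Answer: -51981186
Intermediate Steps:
C(u) = 2*u
r = 4763 (r = -1*(-4763) = 4763)
((r - 7299) + C(-25))*(21870 - 1769) = ((4763 - 7299) + 2*(-25))*(21870 - 1769) = (-2536 - 50)*20101 = -2586*20101 = -51981186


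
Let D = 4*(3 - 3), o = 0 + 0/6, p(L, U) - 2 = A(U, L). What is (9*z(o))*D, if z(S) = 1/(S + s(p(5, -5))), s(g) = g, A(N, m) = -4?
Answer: 0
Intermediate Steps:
p(L, U) = -2 (p(L, U) = 2 - 4 = -2)
o = 0 (o = 0 + 0*(⅙) = 0 + 0 = 0)
D = 0 (D = 4*0 = 0)
z(S) = 1/(-2 + S) (z(S) = 1/(S - 2) = 1/(-2 + S))
(9*z(o))*D = (9/(-2 + 0))*0 = (9/(-2))*0 = (9*(-½))*0 = -9/2*0 = 0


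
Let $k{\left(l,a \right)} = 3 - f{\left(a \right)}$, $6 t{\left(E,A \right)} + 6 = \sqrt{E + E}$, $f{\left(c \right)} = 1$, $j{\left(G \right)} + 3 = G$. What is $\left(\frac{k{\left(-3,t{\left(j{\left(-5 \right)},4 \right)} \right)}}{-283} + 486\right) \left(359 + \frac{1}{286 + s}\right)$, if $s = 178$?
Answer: $\frac{1431895892}{8207} \approx 1.7447 \cdot 10^{5}$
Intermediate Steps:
$j{\left(G \right)} = -3 + G$
$t{\left(E,A \right)} = -1 + \frac{\sqrt{2} \sqrt{E}}{6}$ ($t{\left(E,A \right)} = -1 + \frac{\sqrt{E + E}}{6} = -1 + \frac{\sqrt{2 E}}{6} = -1 + \frac{\sqrt{2} \sqrt{E}}{6}$)
$k{\left(l,a \right)} = 2$ ($k{\left(l,a \right)} = 3 - 1 = 2$)
$\left(\frac{k{\left(-3,t{\left(j{\left(-5 \right)},4 \right)} \right)}}{-283} + 486\right) \left(359 + \frac{1}{286 + s}\right) = \left(\frac{2}{-283} + 486\right) \left(359 + \frac{1}{286 + 178}\right) = \left(2 \left(- \frac{1}{283}\right) + 486\right) \left(359 + \frac{1}{464}\right) = \left(- \frac{2}{283} + 486\right) \left(359 + \frac{1}{464}\right) = \frac{137536}{283} \cdot \frac{166577}{464} = \frac{1431895892}{8207}$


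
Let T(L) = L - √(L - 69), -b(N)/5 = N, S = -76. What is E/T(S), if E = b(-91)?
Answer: -34580/5921 + 455*I*√145/5921 ≈ -5.8402 + 0.92534*I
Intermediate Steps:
b(N) = -5*N
E = 455 (E = -5*(-91) = 455)
T(L) = L - √(-69 + L)
E/T(S) = 455/(-76 - √(-69 - 76)) = 455/(-76 - √(-145)) = 455/(-76 - I*√145)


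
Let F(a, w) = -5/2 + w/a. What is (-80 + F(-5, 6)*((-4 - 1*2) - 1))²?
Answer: 292681/100 ≈ 2926.8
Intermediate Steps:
F(a, w) = -5/2 + w/a (F(a, w) = -5*½ + w/a = -5/2 + w/a)
(-80 + F(-5, 6)*((-4 - 1*2) - 1))² = (-80 + (-5/2 + 6/(-5))*((-4 - 1*2) - 1))² = (-80 + (-5/2 + 6*(-⅕))*((-4 - 2) - 1))² = (-80 + (-5/2 - 6/5)*(-6 - 1))² = (-80 - 37/10*(-7))² = (-80 + 259/10)² = (-541/10)² = 292681/100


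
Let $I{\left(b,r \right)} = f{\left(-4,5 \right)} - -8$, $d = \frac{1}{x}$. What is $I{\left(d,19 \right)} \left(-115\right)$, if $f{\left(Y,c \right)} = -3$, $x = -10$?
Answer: $-575$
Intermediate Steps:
$d = - \frac{1}{10}$ ($d = \frac{1}{-10} = - \frac{1}{10} \approx -0.1$)
$I{\left(b,r \right)} = 5$ ($I{\left(b,r \right)} = -3 - -8 = -3 + 8 = 5$)
$I{\left(d,19 \right)} \left(-115\right) = 5 \left(-115\right) = -575$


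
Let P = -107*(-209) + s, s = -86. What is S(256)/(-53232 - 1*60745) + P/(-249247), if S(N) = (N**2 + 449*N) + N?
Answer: -47586971421/28408425319 ≈ -1.6751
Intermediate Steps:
P = 22277 (P = -107*(-209) - 86 = 22363 - 86 = 22277)
S(N) = N**2 + 450*N
S(256)/(-53232 - 1*60745) + P/(-249247) = (256*(450 + 256))/(-53232 - 1*60745) + 22277/(-249247) = (256*706)/(-53232 - 60745) + 22277*(-1/249247) = 180736/(-113977) - 22277/249247 = 180736*(-1/113977) - 22277/249247 = -180736/113977 - 22277/249247 = -47586971421/28408425319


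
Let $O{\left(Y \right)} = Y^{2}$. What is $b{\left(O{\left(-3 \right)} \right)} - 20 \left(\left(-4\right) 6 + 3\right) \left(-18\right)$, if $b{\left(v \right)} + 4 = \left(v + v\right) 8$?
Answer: $-7420$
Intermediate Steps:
$b{\left(v \right)} = -4 + 16 v$ ($b{\left(v \right)} = -4 + \left(v + v\right) 8 = -4 + 2 v 8 = -4 + 16 v$)
$b{\left(O{\left(-3 \right)} \right)} - 20 \left(\left(-4\right) 6 + 3\right) \left(-18\right) = \left(-4 + 16 \left(-3\right)^{2}\right) - 20 \left(\left(-4\right) 6 + 3\right) \left(-18\right) = \left(-4 + 16 \cdot 9\right) - 20 \left(-24 + 3\right) \left(-18\right) = \left(-4 + 144\right) - 20 \left(-21\right) \left(-18\right) = 140 - \left(-420\right) \left(-18\right) = 140 - 7560 = -7420$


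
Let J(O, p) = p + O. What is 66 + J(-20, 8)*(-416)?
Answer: 5058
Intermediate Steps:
J(O, p) = O + p
66 + J(-20, 8)*(-416) = 66 + (-20 + 8)*(-416) = 66 - 12*(-416) = 66 + 4992 = 5058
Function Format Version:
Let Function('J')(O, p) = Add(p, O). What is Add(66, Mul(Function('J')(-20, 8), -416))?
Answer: 5058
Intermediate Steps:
Function('J')(O, p) = Add(O, p)
Add(66, Mul(Function('J')(-20, 8), -416)) = Add(66, Mul(Add(-20, 8), -416)) = Add(66, Mul(-12, -416)) = Add(66, 4992) = 5058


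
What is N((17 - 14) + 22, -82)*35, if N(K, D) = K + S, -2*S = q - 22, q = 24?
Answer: 840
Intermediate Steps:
S = -1 (S = -(24 - 22)/2 = -½*2 = -1)
N(K, D) = -1 + K (N(K, D) = K - 1 = -1 + K)
N((17 - 14) + 22, -82)*35 = (-1 + ((17 - 14) + 22))*35 = (-1 + (3 + 22))*35 = (-1 + 25)*35 = 24*35 = 840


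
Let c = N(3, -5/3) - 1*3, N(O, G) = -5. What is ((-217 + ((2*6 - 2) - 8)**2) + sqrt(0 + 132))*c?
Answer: 1704 - 16*sqrt(33) ≈ 1612.1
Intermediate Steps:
c = -8 (c = -5 - 1*3 = -5 - 3 = -8)
((-217 + ((2*6 - 2) - 8)**2) + sqrt(0 + 132))*c = ((-217 + ((2*6 - 2) - 8)**2) + sqrt(0 + 132))*(-8) = ((-217 + ((12 - 2) - 8)**2) + sqrt(132))*(-8) = ((-217 + (10 - 8)**2) + 2*sqrt(33))*(-8) = ((-217 + 2**2) + 2*sqrt(33))*(-8) = ((-217 + 4) + 2*sqrt(33))*(-8) = (-213 + 2*sqrt(33))*(-8) = 1704 - 16*sqrt(33)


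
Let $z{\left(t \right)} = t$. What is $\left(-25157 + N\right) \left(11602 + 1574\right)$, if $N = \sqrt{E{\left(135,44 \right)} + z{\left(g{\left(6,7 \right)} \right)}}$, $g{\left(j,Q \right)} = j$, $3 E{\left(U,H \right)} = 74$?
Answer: $-331468632 + 8784 \sqrt{69} \approx -3.314 \cdot 10^{8}$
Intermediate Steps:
$E{\left(U,H \right)} = \frac{74}{3}$ ($E{\left(U,H \right)} = \frac{1}{3} \cdot 74 = \frac{74}{3}$)
$N = \frac{2 \sqrt{69}}{3}$ ($N = \sqrt{\frac{74}{3} + 6} = \sqrt{\frac{92}{3}} = \frac{2 \sqrt{69}}{3} \approx 5.5378$)
$\left(-25157 + N\right) \left(11602 + 1574\right) = \left(-25157 + \frac{2 \sqrt{69}}{3}\right) \left(11602 + 1574\right) = \left(-25157 + \frac{2 \sqrt{69}}{3}\right) 13176 = -331468632 + 8784 \sqrt{69}$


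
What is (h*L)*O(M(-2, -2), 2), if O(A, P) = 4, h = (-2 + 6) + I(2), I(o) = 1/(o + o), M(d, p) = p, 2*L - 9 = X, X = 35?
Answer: 374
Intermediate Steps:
L = 22 (L = 9/2 + (½)*35 = 9/2 + 35/2 = 22)
I(o) = 1/(2*o)
h = 17/4 (h = (-2 + 6) + (½)/2 = 4 + (½)*(½) = 4 + ¼ = 17/4 ≈ 4.2500)
(h*L)*O(M(-2, -2), 2) = ((17/4)*22)*4 = (187/2)*4 = 374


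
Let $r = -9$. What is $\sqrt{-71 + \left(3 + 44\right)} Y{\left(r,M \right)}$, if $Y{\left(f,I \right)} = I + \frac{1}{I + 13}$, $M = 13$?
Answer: $\frac{339 i \sqrt{6}}{13} \approx 63.875 i$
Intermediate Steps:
$Y{\left(f,I \right)} = I + \frac{1}{13 + I}$
$\sqrt{-71 + \left(3 + 44\right)} Y{\left(r,M \right)} = \sqrt{-71 + \left(3 + 44\right)} \frac{1 + 13^{2} + 13 \cdot 13}{13 + 13} = \sqrt{-71 + 47} \frac{1 + 169 + 169}{26} = \sqrt{-24} \cdot \frac{1}{26} \cdot 339 = 2 i \sqrt{6} \cdot \frac{339}{26} = \frac{339 i \sqrt{6}}{13}$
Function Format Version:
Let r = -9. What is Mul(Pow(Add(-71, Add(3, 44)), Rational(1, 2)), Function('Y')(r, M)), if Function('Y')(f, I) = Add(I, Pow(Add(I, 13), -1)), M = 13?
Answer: Mul(Rational(339, 13), I, Pow(6, Rational(1, 2))) ≈ Mul(63.875, I)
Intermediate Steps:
Function('Y')(f, I) = Add(I, Pow(Add(13, I), -1))
Mul(Pow(Add(-71, Add(3, 44)), Rational(1, 2)), Function('Y')(r, M)) = Mul(Pow(Add(-71, Add(3, 44)), Rational(1, 2)), Mul(Pow(Add(13, 13), -1), Add(1, Pow(13, 2), Mul(13, 13)))) = Mul(Pow(Add(-71, 47), Rational(1, 2)), Mul(Pow(26, -1), Add(1, 169, 169))) = Mul(Pow(-24, Rational(1, 2)), Mul(Rational(1, 26), 339)) = Mul(Mul(2, I, Pow(6, Rational(1, 2))), Rational(339, 26)) = Mul(Rational(339, 13), I, Pow(6, Rational(1, 2)))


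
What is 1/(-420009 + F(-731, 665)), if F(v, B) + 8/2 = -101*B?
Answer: -1/487178 ≈ -2.0526e-6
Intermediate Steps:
F(v, B) = -4 - 101*B
1/(-420009 + F(-731, 665)) = 1/(-420009 + (-4 - 101*665)) = 1/(-420009 + (-4 - 67165)) = 1/(-420009 - 67169) = 1/(-487178) = -1/487178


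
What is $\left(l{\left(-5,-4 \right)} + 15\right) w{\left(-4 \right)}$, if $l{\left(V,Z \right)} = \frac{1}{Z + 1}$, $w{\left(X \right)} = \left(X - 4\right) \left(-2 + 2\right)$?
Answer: $0$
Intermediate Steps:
$w{\left(X \right)} = 0$ ($w{\left(X \right)} = \left(-4 + X\right) 0 = 0$)
$l{\left(V,Z \right)} = \frac{1}{1 + Z}$
$\left(l{\left(-5,-4 \right)} + 15\right) w{\left(-4 \right)} = \left(\frac{1}{1 - 4} + 15\right) 0 = \left(\frac{1}{-3} + 15\right) 0 = \left(- \frac{1}{3} + 15\right) 0 = \frac{44}{3} \cdot 0 = 0$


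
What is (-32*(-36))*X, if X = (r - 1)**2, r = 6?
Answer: 28800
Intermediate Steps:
X = 25 (X = (6 - 1)**2 = 5**2 = 25)
(-32*(-36))*X = -32*(-36)*25 = 1152*25 = 28800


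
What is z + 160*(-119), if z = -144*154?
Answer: -41216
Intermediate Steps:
z = -22176
z + 160*(-119) = -22176 + 160*(-119) = -22176 - 19040 = -41216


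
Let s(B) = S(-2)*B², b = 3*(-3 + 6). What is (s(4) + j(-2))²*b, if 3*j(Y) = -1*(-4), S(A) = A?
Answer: 8464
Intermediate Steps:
b = 9 (b = 3*3 = 9)
j(Y) = 4/3 (j(Y) = (-1*(-4))/3 = (⅓)*4 = 4/3)
s(B) = -2*B²
(s(4) + j(-2))²*b = (-2*4² + 4/3)²*9 = (-2*16 + 4/3)²*9 = (-32 + 4/3)²*9 = (-92/3)²*9 = (8464/9)*9 = 8464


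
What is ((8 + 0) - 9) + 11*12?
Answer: 131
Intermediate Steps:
((8 + 0) - 9) + 11*12 = (8 - 9) + 132 = -1 + 132 = 131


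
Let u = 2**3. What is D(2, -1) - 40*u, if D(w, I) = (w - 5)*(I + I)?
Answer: -314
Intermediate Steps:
u = 8
D(w, I) = 2*I*(-5 + w) (D(w, I) = (-5 + w)*(2*I) = 2*I*(-5 + w))
D(2, -1) - 40*u = 2*(-1)*(-5 + 2) - 40*8 = 2*(-1)*(-3) - 320 = 6 - 320 = -314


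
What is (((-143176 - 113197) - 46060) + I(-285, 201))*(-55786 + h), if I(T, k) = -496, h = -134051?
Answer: 57507132573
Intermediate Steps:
(((-143176 - 113197) - 46060) + I(-285, 201))*(-55786 + h) = (((-143176 - 113197) - 46060) - 496)*(-55786 - 134051) = ((-256373 - 46060) - 496)*(-189837) = (-302433 - 496)*(-189837) = -302929*(-189837) = 57507132573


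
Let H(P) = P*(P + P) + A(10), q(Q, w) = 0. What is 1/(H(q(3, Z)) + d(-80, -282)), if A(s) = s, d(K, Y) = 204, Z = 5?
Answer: 1/214 ≈ 0.0046729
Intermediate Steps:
H(P) = 10 + 2*P² (H(P) = P*(P + P) + 10 = P*(2*P) + 10 = 2*P² + 10 = 10 + 2*P²)
1/(H(q(3, Z)) + d(-80, -282)) = 1/((10 + 2*0²) + 204) = 1/((10 + 2*0) + 204) = 1/((10 + 0) + 204) = 1/(10 + 204) = 1/214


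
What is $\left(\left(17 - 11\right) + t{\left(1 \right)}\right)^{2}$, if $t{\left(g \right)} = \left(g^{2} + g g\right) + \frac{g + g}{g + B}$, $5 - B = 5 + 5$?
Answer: $\frac{225}{4} \approx 56.25$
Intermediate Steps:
$B = -5$ ($B = 5 - \left(5 + 5\right) = 5 - 10 = -5$)
$t{\left(g \right)} = 2 g^{2} + \frac{2 g}{-5 + g}$ ($t{\left(g \right)} = \left(g^{2} + g g\right) + \frac{g + g}{g - 5} = \left(g^{2} + g^{2}\right) + \frac{2 g}{-5 + g} = 2 g^{2} + \frac{2 g}{-5 + g}$)
$\left(\left(17 - 11\right) + t{\left(1 \right)}\right)^{2} = \left(\left(17 - 11\right) + 2 \cdot 1 \frac{1}{-5 + 1} \left(1 + 1^{2} - 5\right)\right)^{2} = \left(6 + 2 \cdot 1 \frac{1}{-4} \left(1 + 1 - 5\right)\right)^{2} = \left(6 + 2 \cdot 1 \left(- \frac{1}{4}\right) \left(-3\right)\right)^{2} = \left(6 + \frac{3}{2}\right)^{2} = \left(\frac{15}{2}\right)^{2} = \frac{225}{4}$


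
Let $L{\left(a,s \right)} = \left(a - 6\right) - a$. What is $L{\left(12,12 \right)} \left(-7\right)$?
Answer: $42$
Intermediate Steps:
$L{\left(a,s \right)} = -6$ ($L{\left(a,s \right)} = \left(a - 6\right) - a = \left(-6 + a\right) - a = -6$)
$L{\left(12,12 \right)} \left(-7\right) = \left(-6\right) \left(-7\right) = 42$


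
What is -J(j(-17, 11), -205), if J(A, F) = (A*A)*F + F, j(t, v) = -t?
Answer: 59450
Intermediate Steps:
J(A, F) = F + F*A² (J(A, F) = A²*F + F = F*A² + F = F + F*A²)
-J(j(-17, 11), -205) = -(-205)*(1 + (-1*(-17))²) = -(-205)*(1 + 17²) = -(-205)*(1 + 289) = -(-205)*290 = -1*(-59450) = 59450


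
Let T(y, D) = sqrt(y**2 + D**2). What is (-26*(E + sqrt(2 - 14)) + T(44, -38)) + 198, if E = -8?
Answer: 406 + 26*sqrt(5) - 52*I*sqrt(3) ≈ 464.14 - 90.067*I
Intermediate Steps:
T(y, D) = sqrt(D**2 + y**2)
(-26*(E + sqrt(2 - 14)) + T(44, -38)) + 198 = (-26*(-8 + sqrt(2 - 14)) + sqrt((-38)**2 + 44**2)) + 198 = (-26*(-8 + sqrt(-12)) + sqrt(1444 + 1936)) + 198 = (-26*(-8 + 2*I*sqrt(3)) + sqrt(3380)) + 198 = ((208 - 52*I*sqrt(3)) + 26*sqrt(5)) + 198 = (208 + 26*sqrt(5) - 52*I*sqrt(3)) + 198 = 406 + 26*sqrt(5) - 52*I*sqrt(3)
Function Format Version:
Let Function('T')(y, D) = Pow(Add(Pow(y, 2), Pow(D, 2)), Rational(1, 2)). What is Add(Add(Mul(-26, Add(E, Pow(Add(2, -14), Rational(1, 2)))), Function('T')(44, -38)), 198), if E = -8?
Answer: Add(406, Mul(26, Pow(5, Rational(1, 2))), Mul(-52, I, Pow(3, Rational(1, 2)))) ≈ Add(464.14, Mul(-90.067, I))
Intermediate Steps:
Function('T')(y, D) = Pow(Add(Pow(D, 2), Pow(y, 2)), Rational(1, 2))
Add(Add(Mul(-26, Add(E, Pow(Add(2, -14), Rational(1, 2)))), Function('T')(44, -38)), 198) = Add(Add(Mul(-26, Add(-8, Pow(Add(2, -14), Rational(1, 2)))), Pow(Add(Pow(-38, 2), Pow(44, 2)), Rational(1, 2))), 198) = Add(Add(Mul(-26, Add(-8, Pow(-12, Rational(1, 2)))), Pow(Add(1444, 1936), Rational(1, 2))), 198) = Add(Add(Mul(-26, Add(-8, Mul(2, I, Pow(3, Rational(1, 2))))), Pow(3380, Rational(1, 2))), 198) = Add(Add(Add(208, Mul(-52, I, Pow(3, Rational(1, 2)))), Mul(26, Pow(5, Rational(1, 2)))), 198) = Add(Add(208, Mul(26, Pow(5, Rational(1, 2))), Mul(-52, I, Pow(3, Rational(1, 2)))), 198) = Add(406, Mul(26, Pow(5, Rational(1, 2))), Mul(-52, I, Pow(3, Rational(1, 2))))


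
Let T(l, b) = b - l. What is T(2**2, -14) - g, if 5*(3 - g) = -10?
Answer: -23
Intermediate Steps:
g = 5 (g = 3 - 1/5*(-10) = 3 + 2 = 5)
T(2**2, -14) - g = (-14 - 1*2**2) - 1*5 = (-14 - 1*4) - 5 = (-14 - 4) - 5 = -18 - 5 = -23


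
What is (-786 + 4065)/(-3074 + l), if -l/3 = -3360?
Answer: 3279/7006 ≈ 0.46803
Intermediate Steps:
l = 10080 (l = -3*(-3360) = 10080)
(-786 + 4065)/(-3074 + l) = (-786 + 4065)/(-3074 + 10080) = 3279/7006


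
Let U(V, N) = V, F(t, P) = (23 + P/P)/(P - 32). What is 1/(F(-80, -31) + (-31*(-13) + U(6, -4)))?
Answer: 21/8581 ≈ 0.0024473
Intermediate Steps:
F(t, P) = 24/(-32 + P) (F(t, P) = (23 + 1)/(-32 + P) = 24/(-32 + P))
1/(F(-80, -31) + (-31*(-13) + U(6, -4))) = 1/(24/(-32 - 31) + (-31*(-13) + 6)) = 1/(24/(-63) + (403 + 6)) = 1/(24*(-1/63) + 409) = 1/(-8/21 + 409) = 1/(8581/21) = 21/8581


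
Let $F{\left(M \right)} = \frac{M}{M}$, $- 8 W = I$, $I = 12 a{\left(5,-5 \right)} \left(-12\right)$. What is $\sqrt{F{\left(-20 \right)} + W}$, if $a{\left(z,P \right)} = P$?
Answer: $i \sqrt{89} \approx 9.434 i$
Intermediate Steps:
$I = 720$ ($I = 12 \left(-5\right) \left(-12\right) = \left(-60\right) \left(-12\right) = 720$)
$W = -90$ ($W = \left(- \frac{1}{8}\right) 720 = -90$)
$F{\left(M \right)} = 1$
$\sqrt{F{\left(-20 \right)} + W} = \sqrt{1 - 90} = \sqrt{-89} = i \sqrt{89}$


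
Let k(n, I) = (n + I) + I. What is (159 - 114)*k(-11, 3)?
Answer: -225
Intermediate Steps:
k(n, I) = n + 2*I (k(n, I) = (I + n) + I = n + 2*I)
(159 - 114)*k(-11, 3) = (159 - 114)*(-11 + 2*3) = 45*(-11 + 6) = 45*(-5) = -225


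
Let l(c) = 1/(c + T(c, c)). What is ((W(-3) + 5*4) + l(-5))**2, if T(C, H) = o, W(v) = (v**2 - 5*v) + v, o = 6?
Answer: 1764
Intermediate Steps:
W(v) = v**2 - 4*v
T(C, H) = 6
l(c) = 1/(6 + c) (l(c) = 1/(c + 6) = 1/(6 + c))
((W(-3) + 5*4) + l(-5))**2 = ((-3*(-4 - 3) + 5*4) + 1/(6 - 5))**2 = ((-3*(-7) + 20) + 1/1)**2 = ((21 + 20) + 1)**2 = (41 + 1)**2 = 42**2 = 1764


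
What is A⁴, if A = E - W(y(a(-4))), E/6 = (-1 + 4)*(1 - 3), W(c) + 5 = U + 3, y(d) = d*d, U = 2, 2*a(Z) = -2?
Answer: 1679616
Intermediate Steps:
a(Z) = -1 (a(Z) = (½)*(-2) = -1)
y(d) = d²
W(c) = 0 (W(c) = -5 + (2 + 3) = -5 + 5 = 0)
E = -36 (E = 6*((-1 + 4)*(1 - 3)) = 6*(3*(-2)) = 6*(-6) = -36)
A = -36 (A = -36 - 1*0 = -36 + 0 = -36)
A⁴ = (-36)⁴ = 1679616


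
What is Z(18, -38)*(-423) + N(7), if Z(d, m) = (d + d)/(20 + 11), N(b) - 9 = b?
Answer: -14732/31 ≈ -475.23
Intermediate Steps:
N(b) = 9 + b
Z(d, m) = 2*d/31 (Z(d, m) = (2*d)/31 = (2*d)*(1/31) = 2*d/31)
Z(18, -38)*(-423) + N(7) = ((2/31)*18)*(-423) + (9 + 7) = (36/31)*(-423) + 16 = -15228/31 + 16 = -14732/31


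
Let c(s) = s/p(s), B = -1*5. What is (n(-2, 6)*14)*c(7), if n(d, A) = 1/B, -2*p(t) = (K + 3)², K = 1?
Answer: 49/20 ≈ 2.4500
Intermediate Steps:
p(t) = -8 (p(t) = -(1 + 3)²/2 = -½*4² = -½*16 = -8)
B = -5
c(s) = -s/8 (c(s) = s/(-8) = s*(-⅛) = -s/8)
n(d, A) = -⅕ (n(d, A) = 1/(-5) = -⅕)
(n(-2, 6)*14)*c(7) = (-⅕*14)*(-⅛*7) = -14/5*(-7/8) = 49/20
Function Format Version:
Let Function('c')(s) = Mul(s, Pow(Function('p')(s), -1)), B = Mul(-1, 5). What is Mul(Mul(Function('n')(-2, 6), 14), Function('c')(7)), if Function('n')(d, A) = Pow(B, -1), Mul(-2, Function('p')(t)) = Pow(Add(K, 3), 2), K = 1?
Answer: Rational(49, 20) ≈ 2.4500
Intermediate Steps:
Function('p')(t) = -8 (Function('p')(t) = Mul(Rational(-1, 2), Pow(Add(1, 3), 2)) = Mul(Rational(-1, 2), Pow(4, 2)) = Mul(Rational(-1, 2), 16) = -8)
B = -5
Function('c')(s) = Mul(Rational(-1, 8), s) (Function('c')(s) = Mul(s, Pow(-8, -1)) = Mul(s, Rational(-1, 8)) = Mul(Rational(-1, 8), s))
Function('n')(d, A) = Rational(-1, 5) (Function('n')(d, A) = Pow(-5, -1) = Rational(-1, 5))
Mul(Mul(Function('n')(-2, 6), 14), Function('c')(7)) = Mul(Mul(Rational(-1, 5), 14), Mul(Rational(-1, 8), 7)) = Mul(Rational(-14, 5), Rational(-7, 8)) = Rational(49, 20)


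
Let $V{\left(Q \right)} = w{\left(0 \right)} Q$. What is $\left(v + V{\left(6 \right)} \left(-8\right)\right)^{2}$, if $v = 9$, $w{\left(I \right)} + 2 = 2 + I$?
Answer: $81$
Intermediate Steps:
$w{\left(I \right)} = I$ ($w{\left(I \right)} = -2 + \left(2 + I\right) = I$)
$V{\left(Q \right)} = 0$ ($V{\left(Q \right)} = 0 Q = 0$)
$\left(v + V{\left(6 \right)} \left(-8\right)\right)^{2} = \left(9 + 0 \left(-8\right)\right)^{2} = \left(9 + 0\right)^{2} = 9^{2} = 81$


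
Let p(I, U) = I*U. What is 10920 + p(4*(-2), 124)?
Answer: 9928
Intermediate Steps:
10920 + p(4*(-2), 124) = 10920 + (4*(-2))*124 = 10920 - 8*124 = 10920 - 992 = 9928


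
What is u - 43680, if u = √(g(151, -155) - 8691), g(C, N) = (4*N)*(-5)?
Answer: -43680 + I*√5591 ≈ -43680.0 + 74.773*I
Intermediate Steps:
g(C, N) = -20*N
u = I*√5591 (u = √(-20*(-155) - 8691) = √(3100 - 8691) = √(-5591) = I*√5591 ≈ 74.773*I)
u - 43680 = I*√5591 - 43680 = -43680 + I*√5591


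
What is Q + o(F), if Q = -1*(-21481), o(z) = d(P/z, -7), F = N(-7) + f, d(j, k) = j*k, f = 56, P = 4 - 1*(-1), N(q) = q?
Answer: 150362/7 ≈ 21480.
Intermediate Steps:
P = 5 (P = 4 + 1 = 5)
F = 49 (F = -7 + 56 = 49)
o(z) = -35/z (o(z) = (5/z)*(-7) = -35/z)
Q = 21481
Q + o(F) = 21481 - 35/49 = 21481 - 35*1/49 = 21481 - 5/7 = 150362/7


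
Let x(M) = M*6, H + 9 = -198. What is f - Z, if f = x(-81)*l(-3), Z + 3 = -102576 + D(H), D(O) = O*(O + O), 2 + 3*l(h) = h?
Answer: 17691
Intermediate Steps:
H = -207 (H = -9 - 198 = -207)
l(h) = -2/3 + h/3
D(O) = 2*O**2 (D(O) = O*(2*O) = 2*O**2)
x(M) = 6*M
Z = -16881 (Z = -3 + (-102576 + 2*(-207)**2) = -3 + (-102576 + 2*42849) = -3 + (-102576 + 85698) = -3 - 16878 = -16881)
f = 810 (f = (6*(-81))*(-2/3 + (1/3)*(-3)) = -486*(-2/3 - 1) = -486*(-5/3) = 810)
f - Z = 810 - 1*(-16881) = 810 + 16881 = 17691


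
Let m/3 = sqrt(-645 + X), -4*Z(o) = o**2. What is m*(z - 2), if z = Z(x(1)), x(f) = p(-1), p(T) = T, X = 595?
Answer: -135*I*sqrt(2)/4 ≈ -47.73*I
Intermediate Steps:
x(f) = -1
Z(o) = -o**2/4
z = -1/4 (z = -1/4*(-1)**2 = -1/4*1 = -1/4 ≈ -0.25000)
m = 15*I*sqrt(2) (m = 3*sqrt(-645 + 595) = 3*sqrt(-50) = 3*(5*I*sqrt(2)) = 15*I*sqrt(2) ≈ 21.213*I)
m*(z - 2) = (15*I*sqrt(2))*(-1/4 - 2) = (15*I*sqrt(2))*(-9/4) = -135*I*sqrt(2)/4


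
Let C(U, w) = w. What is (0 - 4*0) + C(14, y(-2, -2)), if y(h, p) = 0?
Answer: 0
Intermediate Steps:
(0 - 4*0) + C(14, y(-2, -2)) = (0 - 4*0) + 0 = (0 + 0) + 0 = 0 + 0 = 0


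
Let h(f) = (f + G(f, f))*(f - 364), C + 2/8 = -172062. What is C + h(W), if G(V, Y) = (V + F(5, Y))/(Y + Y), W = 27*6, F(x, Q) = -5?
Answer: -66382459/324 ≈ -2.0488e+5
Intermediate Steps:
C = -688249/4 (C = -1/4 - 172062 = -688249/4 ≈ -1.7206e+5)
W = 162
G(V, Y) = (-5 + V)/(2*Y) (G(V, Y) = (V - 5)/(Y + Y) = (-5 + V)/((2*Y)) = (-5 + V)*(1/(2*Y)) = (-5 + V)/(2*Y))
h(f) = (-364 + f)*(f + (-5 + f)/(2*f)) (h(f) = (f + (-5 + f)/(2*f))*(f - 364) = (f + (-5 + f)/(2*f))*(-364 + f) = (-364 + f)*(f + (-5 + f)/(2*f)))
C + h(W) = -688249/4 + (-369/2 + 162**2 + 910/162 - 727/2*162) = -688249/4 + (-369/2 + 26244 + 910*(1/162) - 58887) = -688249/4 + (-369/2 + 26244 + 455/81 - 58887) = -688249/4 - 5317145/162 = -66382459/324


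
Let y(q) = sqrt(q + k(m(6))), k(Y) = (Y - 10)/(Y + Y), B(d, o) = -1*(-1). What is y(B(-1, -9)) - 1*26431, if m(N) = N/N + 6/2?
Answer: -52861/2 ≈ -26431.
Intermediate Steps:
B(d, o) = 1
m(N) = 4 (m(N) = 1 + 6*(1/2) = 1 + 3 = 4)
k(Y) = (-10 + Y)/(2*Y) (k(Y) = (-10 + Y)/((2*Y)) = (-10 + Y)*(1/(2*Y)) = (-10 + Y)/(2*Y))
y(q) = sqrt(-3/4 + q) (y(q) = sqrt(q + (1/2)*(-10 + 4)/4) = sqrt(q + (1/2)*(1/4)*(-6)) = sqrt(q - 3/4) = sqrt(-3/4 + q))
y(B(-1, -9)) - 1*26431 = sqrt(-3 + 4*1)/2 - 1*26431 = sqrt(-3 + 4)/2 - 26431 = sqrt(1)/2 - 26431 = (1/2)*1 - 26431 = 1/2 - 26431 = -52861/2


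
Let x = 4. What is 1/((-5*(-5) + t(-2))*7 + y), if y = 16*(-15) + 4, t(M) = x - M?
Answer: -1/19 ≈ -0.052632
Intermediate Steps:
t(M) = 4 - M
y = -236 (y = -240 + 4 = -236)
1/((-5*(-5) + t(-2))*7 + y) = 1/((-5*(-5) + (4 - 1*(-2)))*7 - 236) = 1/((25 + (4 + 2))*7 - 236) = 1/((25 + 6)*7 - 236) = 1/(31*7 - 236) = 1/(217 - 236) = 1/(-19) = -1/19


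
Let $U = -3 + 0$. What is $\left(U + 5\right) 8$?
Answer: $16$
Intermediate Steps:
$U = -3$
$\left(U + 5\right) 8 = \left(-3 + 5\right) 8 = 2 \cdot 8 = 16$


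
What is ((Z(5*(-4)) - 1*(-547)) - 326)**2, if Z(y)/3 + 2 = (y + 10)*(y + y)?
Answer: 2002225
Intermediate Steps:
Z(y) = -6 + 6*y*(10 + y) (Z(y) = -6 + 3*((y + 10)*(y + y)) = -6 + 3*((10 + y)*(2*y)) = -6 + 3*(2*y*(10 + y)) = -6 + 6*y*(10 + y))
((Z(5*(-4)) - 1*(-547)) - 326)**2 = (((-6 + 6*(5*(-4))**2 + 60*(5*(-4))) - 1*(-547)) - 326)**2 = (((-6 + 6*(-20)**2 + 60*(-20)) + 547) - 326)**2 = (((-6 + 6*400 - 1200) + 547) - 326)**2 = (((-6 + 2400 - 1200) + 547) - 326)**2 = ((1194 + 547) - 326)**2 = (1741 - 326)**2 = 1415**2 = 2002225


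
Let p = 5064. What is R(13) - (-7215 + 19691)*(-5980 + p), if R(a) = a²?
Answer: 11428185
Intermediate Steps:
R(13) - (-7215 + 19691)*(-5980 + p) = 13² - (-7215 + 19691)*(-5980 + 5064) = 169 - 12476*(-916) = 169 - 1*(-11428016) = 169 + 11428016 = 11428185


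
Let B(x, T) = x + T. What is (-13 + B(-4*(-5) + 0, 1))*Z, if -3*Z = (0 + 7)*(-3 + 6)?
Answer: -56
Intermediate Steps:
B(x, T) = T + x
Z = -7 (Z = -(0 + 7)*(-3 + 6)/3 = -7*3/3 = -1/3*21 = -7)
(-13 + B(-4*(-5) + 0, 1))*Z = (-13 + (1 + (-4*(-5) + 0)))*(-7) = (-13 + (1 + (20 + 0)))*(-7) = (-13 + (1 + 20))*(-7) = (-13 + 21)*(-7) = 8*(-7) = -56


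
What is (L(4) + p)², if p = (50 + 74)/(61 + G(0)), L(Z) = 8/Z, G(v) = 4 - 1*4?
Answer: 60516/3721 ≈ 16.263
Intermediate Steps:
G(v) = 0 (G(v) = 4 - 4 = 0)
p = 124/61 (p = (50 + 74)/(61 + 0) = 124/61 ≈ 2.0328)
(L(4) + p)² = (8/4 + 124/61)² = (8*(¼) + 124/61)² = (2 + 124/61)² = (246/61)² = 60516/3721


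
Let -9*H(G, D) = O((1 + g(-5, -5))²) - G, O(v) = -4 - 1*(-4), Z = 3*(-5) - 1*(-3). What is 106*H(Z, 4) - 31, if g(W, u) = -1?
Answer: -517/3 ≈ -172.33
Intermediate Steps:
Z = -12 (Z = -15 + 3 = -12)
O(v) = 0 (O(v) = -4 + 4 = 0)
H(G, D) = G/9 (H(G, D) = -(0 - G)/9 = -(-1)*G/9 = G/9)
106*H(Z, 4) - 31 = 106*((⅑)*(-12)) - 31 = 106*(-4/3) - 31 = -424/3 - 31 = -517/3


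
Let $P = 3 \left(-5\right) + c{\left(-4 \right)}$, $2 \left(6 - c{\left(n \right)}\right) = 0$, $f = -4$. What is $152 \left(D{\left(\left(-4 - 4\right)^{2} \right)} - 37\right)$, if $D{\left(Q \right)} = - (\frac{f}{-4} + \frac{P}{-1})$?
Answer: $-7144$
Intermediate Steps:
$c{\left(n \right)} = 6$ ($c{\left(n \right)} = 6 - 0 = 6 + 0 = 6$)
$P = -9$ ($P = 3 \left(-5\right) + 6 = -15 + 6 = -9$)
$D{\left(Q \right)} = -10$ ($D{\left(Q \right)} = - (- \frac{4}{-4} - \frac{9}{-1}) = - (\left(-4\right) \left(- \frac{1}{4}\right) - -9) = - (1 + 9) = \left(-1\right) 10 = -10$)
$152 \left(D{\left(\left(-4 - 4\right)^{2} \right)} - 37\right) = 152 \left(-10 - 37\right) = 152 \left(-47\right) = -7144$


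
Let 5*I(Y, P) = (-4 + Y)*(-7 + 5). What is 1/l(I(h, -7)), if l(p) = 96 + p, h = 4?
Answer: 1/96 ≈ 0.010417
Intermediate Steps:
I(Y, P) = 8/5 - 2*Y/5 (I(Y, P) = ((-4 + Y)*(-7 + 5))/5 = ((-4 + Y)*(-2))/5 = (8 - 2*Y)/5 = 8/5 - 2*Y/5)
1/l(I(h, -7)) = 1/(96 + (8/5 - 2/5*4)) = 1/(96 + (8/5 - 8/5)) = 1/(96 + 0) = 1/96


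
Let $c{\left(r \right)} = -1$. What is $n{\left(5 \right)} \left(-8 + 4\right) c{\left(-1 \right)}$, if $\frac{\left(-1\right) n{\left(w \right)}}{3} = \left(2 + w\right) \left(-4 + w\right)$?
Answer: $-84$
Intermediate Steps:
$n{\left(w \right)} = - 3 \left(-4 + w\right) \left(2 + w\right)$ ($n{\left(w \right)} = - 3 \left(2 + w\right) \left(-4 + w\right) = - 3 \left(-4 + w\right) \left(2 + w\right)$)
$n{\left(5 \right)} \left(-8 + 4\right) c{\left(-1 \right)} = \left(24 - 3 \cdot 5^{2} + 6 \cdot 5\right) \left(-8 + 4\right) \left(-1\right) = \left(24 - 75 + 30\right) \left(-4\right) \left(-1\right) = \left(-21\right) \left(-4\right) \left(-1\right) = 84 \left(-1\right) = -84$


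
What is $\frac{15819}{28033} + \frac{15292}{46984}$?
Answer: $\frac{292980133}{329275618} \approx 0.88977$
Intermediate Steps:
$\frac{15819}{28033} + \frac{15292}{46984} = 15819 \cdot \frac{1}{28033} + 15292 \cdot \frac{1}{46984} = \frac{15819}{28033} + \frac{3823}{11746} = \frac{292980133}{329275618}$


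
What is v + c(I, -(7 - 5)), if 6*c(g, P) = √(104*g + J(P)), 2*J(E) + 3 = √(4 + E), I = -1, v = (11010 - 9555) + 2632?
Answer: 4087 + √(-422 + 2*√2)/12 ≈ 4087.0 + 1.7061*I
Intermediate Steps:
v = 4087 (v = 1455 + 2632 = 4087)
J(E) = -3/2 + √(4 + E)/2
c(g, P) = √(-3/2 + √(4 + P)/2 + 104*g)/6 (c(g, P) = √(104*g + (-3/2 + √(4 + P)/2))/6 = √(-3/2 + √(4 + P)/2 + 104*g)/6)
v + c(I, -(7 - 5)) = 4087 + √(-6 + 2*√(4 - (7 - 5)) + 416*(-1))/12 = 4087 + √(-6 + 2*√(4 - 1*2) - 416)/12 = 4087 + √(-6 + 2*√(4 - 2) - 416)/12 = 4087 + √(-6 + 2*√2 - 416)/12 = 4087 + √(-422 + 2*√2)/12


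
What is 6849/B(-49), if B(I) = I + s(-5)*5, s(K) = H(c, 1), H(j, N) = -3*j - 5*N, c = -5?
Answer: 6849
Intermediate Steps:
H(j, N) = -5*N - 3*j
s(K) = 10 (s(K) = -5*1 - 3*(-5) = -5 + 15 = 10)
B(I) = 50 + I (B(I) = I + 10*5 = I + 50 = 50 + I)
6849/B(-49) = 6849/(50 - 49) = 6849/1 = 6849*1 = 6849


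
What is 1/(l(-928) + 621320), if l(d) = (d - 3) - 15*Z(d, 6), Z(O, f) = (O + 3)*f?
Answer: 1/703639 ≈ 1.4212e-6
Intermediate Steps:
Z(O, f) = f*(3 + O) (Z(O, f) = (3 + O)*f = f*(3 + O))
l(d) = -273 - 89*d (l(d) = (d - 3) - 90*(3 + d) = (-3 + d) - 15*(18 + 6*d) = (-3 + d) + (-270 - 90*d) = -273 - 89*d)
1/(l(-928) + 621320) = 1/((-273 - 89*(-928)) + 621320) = 1/((-273 + 82592) + 621320) = 1/(82319 + 621320) = 1/703639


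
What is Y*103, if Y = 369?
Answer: 38007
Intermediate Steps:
Y*103 = 369*103 = 38007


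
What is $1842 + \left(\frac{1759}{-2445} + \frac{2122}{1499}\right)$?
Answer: $\frac{6753582859}{3665055} \approx 1842.7$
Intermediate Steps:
$1842 + \left(\frac{1759}{-2445} + \frac{2122}{1499}\right) = 1842 + \left(1759 \left(- \frac{1}{2445}\right) + 2122 \cdot \frac{1}{1499}\right) = 1842 + \left(- \frac{1759}{2445} + \frac{2122}{1499}\right) = 1842 + \frac{2551549}{3665055} = \frac{6753582859}{3665055}$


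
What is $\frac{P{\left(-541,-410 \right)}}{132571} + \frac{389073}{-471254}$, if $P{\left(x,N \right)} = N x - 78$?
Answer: $\frac{52912295245}{62474614034} \approx 0.84694$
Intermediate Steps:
$P{\left(x,N \right)} = -78 + N x$
$\frac{P{\left(-541,-410 \right)}}{132571} + \frac{389073}{-471254} = \frac{-78 - -221810}{132571} + \frac{389073}{-471254} = \left(-78 + 221810\right) \frac{1}{132571} + 389073 \left(- \frac{1}{471254}\right) = 221732 \cdot \frac{1}{132571} - \frac{389073}{471254} = \frac{221732}{132571} - \frac{389073}{471254} = \frac{52912295245}{62474614034}$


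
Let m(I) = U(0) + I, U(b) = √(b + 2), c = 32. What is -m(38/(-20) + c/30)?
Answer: ⅚ - √2 ≈ -0.58088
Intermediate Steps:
U(b) = √(2 + b)
m(I) = I + √2 (m(I) = √(2 + 0) + I = √2 + I = I + √2)
-m(38/(-20) + c/30) = -((38/(-20) + 32/30) + √2) = -((38*(-1/20) + 32*(1/30)) + √2) = -((-19/10 + 16/15) + √2) = -(-⅚ + √2) = ⅚ - √2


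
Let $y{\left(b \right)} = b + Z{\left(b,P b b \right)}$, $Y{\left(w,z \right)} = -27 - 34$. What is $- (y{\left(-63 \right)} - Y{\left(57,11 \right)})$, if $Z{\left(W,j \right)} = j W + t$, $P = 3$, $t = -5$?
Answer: $750148$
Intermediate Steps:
$Z{\left(W,j \right)} = -5 + W j$ ($Z{\left(W,j \right)} = j W - 5 = W j - 5 = -5 + W j$)
$Y{\left(w,z \right)} = -61$
$y{\left(b \right)} = -5 + b + 3 b^{3}$ ($y{\left(b \right)} = b + \left(-5 + b 3 b b\right) = b + \left(-5 + b 3 b^{2}\right) = b + \left(-5 + 3 b^{3}\right) = -5 + b + 3 b^{3}$)
$- (y{\left(-63 \right)} - Y{\left(57,11 \right)}) = - (\left(-5 - 63 + 3 \left(-63\right)^{3}\right) - -61) = - (\left(-5 - 63 + 3 \left(-250047\right)\right) + 61) = - (\left(-5 - 63 - 750141\right) + 61) = - (-750209 + 61) = \left(-1\right) \left(-750148\right) = 750148$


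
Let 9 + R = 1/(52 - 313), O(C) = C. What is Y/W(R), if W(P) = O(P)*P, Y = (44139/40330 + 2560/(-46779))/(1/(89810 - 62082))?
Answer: 154377514250130222/434113846628125 ≈ 355.62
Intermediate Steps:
R = -2350/261 (R = -9 + 1/(52 - 313) = -9 + 1/(-261) = -9 - 1/261 = -2350/261 ≈ -9.0038)
Y = 27194700180584/943298535 (Y = (44139*(1/40330) + 2560*(-1/46779))/(1/27728) = (44139/40330 - 2560/46779)/(1/27728) = (1961533481/1886597070)*27728 = 27194700180584/943298535 ≈ 28829.)
W(P) = P² (W(P) = P*P = P²)
Y/W(R) = 27194700180584/(943298535*((-2350/261)²)) = 27194700180584/(943298535*(5522500/68121)) = (27194700180584/943298535)*(68121/5522500) = 154377514250130222/434113846628125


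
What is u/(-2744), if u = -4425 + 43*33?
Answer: 1503/1372 ≈ 1.0955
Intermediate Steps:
u = -3006 (u = -4425 + 1419 = -3006)
u/(-2744) = -3006/(-2744) = -3006*(-1/2744) = 1503/1372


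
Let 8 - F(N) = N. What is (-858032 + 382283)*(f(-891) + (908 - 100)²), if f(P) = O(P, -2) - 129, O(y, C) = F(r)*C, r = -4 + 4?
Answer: -310530411531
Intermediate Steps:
r = 0
F(N) = 8 - N
O(y, C) = 8*C (O(y, C) = (8 - 1*0)*C = (8 + 0)*C = 8*C)
f(P) = -145 (f(P) = 8*(-2) - 129 = -16 - 129 = -145)
(-858032 + 382283)*(f(-891) + (908 - 100)²) = (-858032 + 382283)*(-145 + (908 - 100)²) = -475749*(-145 + 808²) = -475749*(-145 + 652864) = -475749*652719 = -310530411531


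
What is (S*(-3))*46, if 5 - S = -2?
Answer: -966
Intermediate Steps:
S = 7 (S = 5 - 1*(-2) = 5 + 2 = 7)
(S*(-3))*46 = (7*(-3))*46 = -21*46 = -966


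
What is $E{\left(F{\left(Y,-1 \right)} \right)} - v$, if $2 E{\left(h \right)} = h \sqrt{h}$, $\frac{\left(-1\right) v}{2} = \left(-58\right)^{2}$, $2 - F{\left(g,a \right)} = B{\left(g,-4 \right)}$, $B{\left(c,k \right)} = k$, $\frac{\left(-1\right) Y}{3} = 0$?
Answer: $6728 + 3 \sqrt{6} \approx 6735.4$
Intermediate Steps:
$Y = 0$ ($Y = \left(-3\right) 0 = 0$)
$F{\left(g,a \right)} = 6$ ($F{\left(g,a \right)} = 2 - -4 = 2 + 4 = 6$)
$v = -6728$ ($v = - 2 \left(-58\right)^{2} = \left(-2\right) 3364 = -6728$)
$E{\left(h \right)} = \frac{h^{\frac{3}{2}}}{2}$ ($E{\left(h \right)} = \frac{h \sqrt{h}}{2} = \frac{h^{\frac{3}{2}}}{2}$)
$E{\left(F{\left(Y,-1 \right)} \right)} - v = \frac{6^{\frac{3}{2}}}{2} - -6728 = \frac{6 \sqrt{6}}{2} + 6728 = 3 \sqrt{6} + 6728 = 6728 + 3 \sqrt{6}$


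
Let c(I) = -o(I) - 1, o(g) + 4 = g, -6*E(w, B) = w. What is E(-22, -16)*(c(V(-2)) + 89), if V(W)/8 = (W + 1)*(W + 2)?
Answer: 1012/3 ≈ 337.33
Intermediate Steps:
E(w, B) = -w/6
o(g) = -4 + g
V(W) = 8*(1 + W)*(2 + W) (V(W) = 8*((W + 1)*(W + 2)) = 8*((1 + W)*(2 + W)) = 8*(1 + W)*(2 + W))
c(I) = 3 - I (c(I) = -(-4 + I) - 1 = (4 - I) - 1 = 3 - I)
E(-22, -16)*(c(V(-2)) + 89) = (-⅙*(-22))*((3 - (16 + 8*(-2)² + 24*(-2))) + 89) = 11*((3 - (16 + 8*4 - 48)) + 89)/3 = 11*((3 - (16 + 32 - 48)) + 89)/3 = 11*((3 - 1*0) + 89)/3 = 11*((3 + 0) + 89)/3 = 11*(3 + 89)/3 = (11/3)*92 = 1012/3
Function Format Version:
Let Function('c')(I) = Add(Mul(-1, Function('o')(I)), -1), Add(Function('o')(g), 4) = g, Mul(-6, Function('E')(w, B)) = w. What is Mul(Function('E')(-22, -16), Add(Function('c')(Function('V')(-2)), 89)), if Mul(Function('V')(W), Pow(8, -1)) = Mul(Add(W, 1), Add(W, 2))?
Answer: Rational(1012, 3) ≈ 337.33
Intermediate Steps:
Function('E')(w, B) = Mul(Rational(-1, 6), w)
Function('o')(g) = Add(-4, g)
Function('V')(W) = Mul(8, Add(1, W), Add(2, W)) (Function('V')(W) = Mul(8, Mul(Add(W, 1), Add(W, 2))) = Mul(8, Mul(Add(1, W), Add(2, W))) = Mul(8, Add(1, W), Add(2, W)))
Function('c')(I) = Add(3, Mul(-1, I)) (Function('c')(I) = Add(Mul(-1, Add(-4, I)), -1) = Add(Add(4, Mul(-1, I)), -1) = Add(3, Mul(-1, I)))
Mul(Function('E')(-22, -16), Add(Function('c')(Function('V')(-2)), 89)) = Mul(Mul(Rational(-1, 6), -22), Add(Add(3, Mul(-1, Add(16, Mul(8, Pow(-2, 2)), Mul(24, -2)))), 89)) = Mul(Rational(11, 3), Add(Add(3, Mul(-1, Add(16, Mul(8, 4), -48))), 89)) = Mul(Rational(11, 3), Add(Add(3, Mul(-1, Add(16, 32, -48))), 89)) = Mul(Rational(11, 3), Add(Add(3, Mul(-1, 0)), 89)) = Mul(Rational(11, 3), Add(Add(3, 0), 89)) = Mul(Rational(11, 3), Add(3, 89)) = Mul(Rational(11, 3), 92) = Rational(1012, 3)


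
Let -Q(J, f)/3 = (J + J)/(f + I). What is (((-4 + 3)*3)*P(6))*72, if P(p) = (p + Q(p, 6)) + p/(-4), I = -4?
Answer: 2916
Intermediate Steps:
Q(J, f) = -6*J/(-4 + f) (Q(J, f) = -3*(J + J)/(f - 4) = -3*2*J/(-4 + f) = -6*J/(-4 + f))
P(p) = -9*p/4 (P(p) = (p - 6*p/(-4 + 6)) + p/(-4) = (p - 6*p/2) + p*(-¼) = (p - 6*p*½) - p/4 = (p - 3*p) - p/4 = -2*p - p/4 = -9*p/4)
(((-4 + 3)*3)*P(6))*72 = (((-4 + 3)*3)*(-9/4*6))*72 = (-1*3*(-27/2))*72 = -3*(-27/2)*72 = (81/2)*72 = 2916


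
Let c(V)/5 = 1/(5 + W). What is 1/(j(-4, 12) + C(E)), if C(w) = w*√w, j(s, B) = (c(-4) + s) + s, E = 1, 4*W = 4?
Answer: -6/37 ≈ -0.16216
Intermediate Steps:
W = 1 (W = (¼)*4 = 1)
c(V) = ⅚ (c(V) = 5/(5 + 1) = 5/6 = 5*(⅙) = ⅚)
j(s, B) = ⅚ + 2*s (j(s, B) = (⅚ + s) + s = ⅚ + 2*s)
C(w) = w^(3/2)
1/(j(-4, 12) + C(E)) = 1/((⅚ + 2*(-4)) + 1^(3/2)) = 1/((⅚ - 8) + 1) = 1/(-43/6 + 1) = 1/(-37/6) = -6/37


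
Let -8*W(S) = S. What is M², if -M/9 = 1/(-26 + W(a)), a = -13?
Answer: 576/4225 ≈ 0.13633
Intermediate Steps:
W(S) = -S/8
M = 24/65 (M = -9/(-26 - ⅛*(-13)) = -9/(-26 + 13/8) = -9/(-195/8) = -9*(-8/195) = 24/65 ≈ 0.36923)
M² = (24/65)² = 576/4225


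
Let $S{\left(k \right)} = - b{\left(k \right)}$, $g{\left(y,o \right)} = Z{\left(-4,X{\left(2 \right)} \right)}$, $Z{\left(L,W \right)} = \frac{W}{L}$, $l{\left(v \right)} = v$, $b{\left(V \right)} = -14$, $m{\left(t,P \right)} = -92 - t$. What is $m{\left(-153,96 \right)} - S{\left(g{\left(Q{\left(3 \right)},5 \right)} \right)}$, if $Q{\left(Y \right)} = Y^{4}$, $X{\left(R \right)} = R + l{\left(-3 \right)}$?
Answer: $47$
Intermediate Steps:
$X{\left(R \right)} = -3 + R$ ($X{\left(R \right)} = R - 3 = -3 + R$)
$g{\left(y,o \right)} = \frac{1}{4}$ ($g{\left(y,o \right)} = \frac{-3 + 2}{-4} = \left(-1\right) \left(- \frac{1}{4}\right) = \frac{1}{4}$)
$S{\left(k \right)} = 14$ ($S{\left(k \right)} = \left(-1\right) \left(-14\right) = 14$)
$m{\left(-153,96 \right)} - S{\left(g{\left(Q{\left(3 \right)},5 \right)} \right)} = \left(-92 - -153\right) - 14 = \left(-92 + 153\right) - 14 = 61 - 14 = 47$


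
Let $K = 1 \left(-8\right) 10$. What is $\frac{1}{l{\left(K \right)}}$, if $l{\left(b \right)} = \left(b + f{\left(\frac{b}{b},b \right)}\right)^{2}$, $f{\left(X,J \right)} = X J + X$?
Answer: $\frac{1}{25281} \approx 3.9555 \cdot 10^{-5}$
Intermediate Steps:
$f{\left(X,J \right)} = X + J X$ ($f{\left(X,J \right)} = J X + X = X + J X$)
$K = -80$ ($K = \left(-8\right) 10 = -80$)
$l{\left(b \right)} = \left(1 + 2 b\right)^{2}$ ($l{\left(b \right)} = \left(b + \frac{b}{b} \left(1 + b\right)\right)^{2} = \left(b + 1 \left(1 + b\right)\right)^{2} = \left(b + \left(1 + b\right)\right)^{2} = \left(1 + 2 b\right)^{2}$)
$\frac{1}{l{\left(K \right)}} = \frac{1}{\left(1 + 2 \left(-80\right)\right)^{2}} = \frac{1}{\left(1 - 160\right)^{2}} = \frac{1}{\left(-159\right)^{2}} = \frac{1}{25281}$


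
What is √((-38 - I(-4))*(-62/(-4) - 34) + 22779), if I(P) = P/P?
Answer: √94002/2 ≈ 153.30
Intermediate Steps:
I(P) = 1
√((-38 - I(-4))*(-62/(-4) - 34) + 22779) = √((-38 - 1*1)*(-62/(-4) - 34) + 22779) = √((-38 - 1)*(-62*(-¼) - 34) + 22779) = √(-39*(31/2 - 34) + 22779) = √(-39*(-37/2) + 22779) = √(1443/2 + 22779) = √(47001/2) = √94002/2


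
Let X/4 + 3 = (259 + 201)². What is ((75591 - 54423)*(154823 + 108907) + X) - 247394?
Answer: 5583235634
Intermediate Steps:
X = 846388 (X = -12 + 4*(259 + 201)² = -12 + 4*460² = -12 + 4*211600 = -12 + 846400 = 846388)
((75591 - 54423)*(154823 + 108907) + X) - 247394 = ((75591 - 54423)*(154823 + 108907) + 846388) - 247394 = (21168*263730 + 846388) - 247394 = (5582636640 + 846388) - 247394 = 5583483028 - 247394 = 5583235634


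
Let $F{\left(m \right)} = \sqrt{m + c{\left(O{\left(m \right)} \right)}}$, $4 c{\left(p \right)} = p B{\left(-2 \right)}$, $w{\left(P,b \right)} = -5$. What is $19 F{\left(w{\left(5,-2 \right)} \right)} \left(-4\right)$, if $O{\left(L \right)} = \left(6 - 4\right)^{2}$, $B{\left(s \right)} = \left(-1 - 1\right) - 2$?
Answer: $- 228 i \approx - 228.0 i$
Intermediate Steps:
$B{\left(s \right)} = -4$ ($B{\left(s \right)} = -2 - 2 = -4$)
$O{\left(L \right)} = 4$ ($O{\left(L \right)} = 2^{2} = 4$)
$c{\left(p \right)} = - p$ ($c{\left(p \right)} = \frac{p \left(-4\right)}{4} = \frac{\left(-4\right) p}{4} = - p$)
$F{\left(m \right)} = \sqrt{-4 + m}$ ($F{\left(m \right)} = \sqrt{m - 4} = \sqrt{-4 + m}$)
$19 F{\left(w{\left(5,-2 \right)} \right)} \left(-4\right) = 19 \sqrt{-4 - 5} \left(-4\right) = 19 \sqrt{-9} \left(-4\right) = 19 \cdot 3 i \left(-4\right) = 57 i \left(-4\right) = - 228 i$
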